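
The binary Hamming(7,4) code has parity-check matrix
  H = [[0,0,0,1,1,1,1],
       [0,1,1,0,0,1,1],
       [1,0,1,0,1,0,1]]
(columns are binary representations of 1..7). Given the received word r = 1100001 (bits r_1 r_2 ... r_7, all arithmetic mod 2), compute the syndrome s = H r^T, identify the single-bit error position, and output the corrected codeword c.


s = (1, 0, 0)^T, error position = 4, corrected codeword c = 1101001

Compute s = H r^T mod 2 one row at a time:
  s_1 = 0 + 0 + 0 + 1 = 1 ≡ 1 (mod 2).
  s_2 = 1 + 0 + 0 + 1 = 2 ≡ 0 (mod 2).
  s_3 = 1 + 0 + 0 + 1 = 2 ≡ 0 (mod 2).
s = (1, 0, 0)^T — this equals column 4 of H (binary 100), so error is at position 4.
Correct: flip bit 4 of r = 1100001 to get c = 1101001.


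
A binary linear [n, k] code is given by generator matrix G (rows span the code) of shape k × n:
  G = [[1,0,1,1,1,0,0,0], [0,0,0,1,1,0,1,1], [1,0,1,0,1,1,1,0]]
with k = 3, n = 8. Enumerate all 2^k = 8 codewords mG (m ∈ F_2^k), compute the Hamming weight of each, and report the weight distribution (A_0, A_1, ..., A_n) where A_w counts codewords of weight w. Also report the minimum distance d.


Weight distribution: A_0 = 1, A_3 = 2, A_4 = 3, A_5 = 2. Minimum distance d = 3.

Enumerate all 2^3 = 8 messages m ∈ F_2^3.
For each, compute codeword c = mG in F_2^8, then tally its weight.
  m = 000 → c = 00000000, weight = 0.
  m = 100 → c = 10111000, weight = 4.
  m = 010 → c = 00011011, weight = 4.
  m = 110 → c = 10100011, weight = 4.
  m = 001 → c = 10101110, weight = 5.
  m = 101 → c = 00010110, weight = 3.
  m = 011 → c = 10110101, weight = 5.
  m = 111 → c = 00001101, weight = 3.
Tally weights:
  weight 0: 1 codewords.
  weight 3: 2 codewords.
  weight 4: 3 codewords.
  weight 5: 2 codewords.
Minimum distance d = smallest w > 0 with A_w > 0 = 3.
Sanity: Σ A_w = 8 = 2^3 = 8 ✓.


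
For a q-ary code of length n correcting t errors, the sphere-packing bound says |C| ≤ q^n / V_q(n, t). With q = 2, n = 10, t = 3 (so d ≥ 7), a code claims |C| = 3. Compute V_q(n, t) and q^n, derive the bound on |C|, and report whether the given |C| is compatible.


V_q(n, t) = 176, q^n = 1024, Hamming bound = 5, |C| = 3 ≤ bound (satisfied).

Step 1: Compute V_q(n, t) = Σ_{j=0}^3 C(n, j) (q−1)^j.
  j = 0: C(10,0)·(1)^0 = 1·1 = 1.
  j = 1: C(10,1)·(1)^1 = 10·1 = 10.
  j = 2: C(10,2)·(1)^2 = 45·1 = 45.
  j = 3: C(10,3)·(1)^3 = 120·1 = 120.
  V_q(n, t) = 1 + 10 + 45 + 120 = 176.
Step 2: q^n = 2^10 = 1024.
Step 3: Hamming bound ⌊q^n / V_q(n,t)⌋ = ⌊1024/176⌋ = 5.
Step 4: Compare |C| = 3 to 5: satisfied.
The claimed |C| lies below the Hamming bound.


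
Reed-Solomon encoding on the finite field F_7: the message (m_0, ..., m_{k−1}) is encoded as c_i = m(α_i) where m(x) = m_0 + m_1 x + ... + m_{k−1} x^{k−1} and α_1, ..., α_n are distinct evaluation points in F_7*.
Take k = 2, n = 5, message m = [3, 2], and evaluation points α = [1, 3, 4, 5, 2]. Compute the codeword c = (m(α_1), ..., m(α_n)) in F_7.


c = [5, 2, 4, 6, 0]

Message polynomial: m(x) = 3 + 2·x (mod 7).
For each evaluation point α_i, compute m(α_i) mod 7:
  α_1 = 1: Horner steps 2 → 5, so m(1) = 5.
  α_2 = 3: Horner steps 2 → 2, so m(3) = 2.
  α_3 = 4: Horner steps 2 → 4, so m(4) = 4.
  α_4 = 5: Horner steps 2 → 6, so m(5) = 6.
  α_5 = 2: Horner steps 2 → 0, so m(2) = 0.
Codeword c = [5, 2, 4, 6, 0] ∈ F_7^5.


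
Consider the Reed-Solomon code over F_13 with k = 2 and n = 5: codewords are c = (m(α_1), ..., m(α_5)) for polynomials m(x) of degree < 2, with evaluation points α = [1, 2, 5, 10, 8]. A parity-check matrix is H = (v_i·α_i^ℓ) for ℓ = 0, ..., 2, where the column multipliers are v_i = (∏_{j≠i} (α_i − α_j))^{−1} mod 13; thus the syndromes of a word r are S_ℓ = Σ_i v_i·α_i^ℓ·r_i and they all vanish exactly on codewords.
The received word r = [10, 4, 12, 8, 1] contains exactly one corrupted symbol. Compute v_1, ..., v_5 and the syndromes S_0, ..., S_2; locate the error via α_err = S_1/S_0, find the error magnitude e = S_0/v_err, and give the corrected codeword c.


S = (9, 7, 4), error at position 5, error magnitude e = 7, c = [10, 4, 12, 8, 7].

Step 1: column multipliers v_i = (∏_{j≠i}(α_i − α_j))^{−1} mod 13.
  i = 1 (α = 1): (1−2)(1−5)(1−10)(1−8) = (−1)·(−4)·(−9)·(−7) = 252 ≡ 5, so v_1 = 5^{−1} = 8 (mod 13).
  i = 2 (α = 2): (2−1)(2−5)(2−10)(2−8) = 1·(−3)·(−8)·(−6) = −144 ≡ 12, so v_2 = 12^{−1} = 12 (mod 13).
  i = 3 (α = 5): (5−1)(5−2)(5−10)(5−8) = 4·3·(−5)·(−3) = 180 ≡ 11, so v_3 = 11^{−1} = 6 (mod 13).
  i = 4 (α = 10): (10−1)(10−2)(10−5)(10−8) = 9·8·5·2 = 720 ≡ 5, so v_4 = 5^{−1} = 8 (mod 13).
  i = 5 (α = 8): (8−1)(8−2)(8−5)(8−10) = 7·6·3·(−2) = −252 ≡ 8, so v_5 = 8^{−1} = 5 (mod 13).
  v = [8, 12, 6, 8, 5].
Step 2: syndromes of r = [10, 4, 12, 8, 1] (all sums mod 13).
  S_0 = Σ v_i r_i = 8·10 + 12·4 + 6·12 + 8·8 + 5·1 = 269 ≡ 9.
  S_1 = Σ v_i α_i r_i = 8·1·10 + 12·2·4 + 6·5·12 + 8·10·8 + 5·8·1 = 1216 ≡ 7.
  α_i^2 mod 13 = [1, 4, 12, 9, 12].
  S_2 = Σ v_i α_i^2 r_i = 8·1·10 + 12·4·4 + 6·12·12 + 8·9·8 + 5·12·1 = 1772 ≡ 4.
  S = (9, 7, 4) ≠ 0, so r is not a codeword (an error is present).
Step 3: locate the error. For a single error e at position i, S_ℓ = v_i·e·α_i^ℓ, so α_err = S_1/S_0.
  S_0^{−1} = 9^{−1} = 3 (mod 13), so α_err = 7·3 = 21 ≡ 8 = α_5. Error position i = 5.
  Consistency check: S_2/S_1 = 4·2 = 8 ≡ 8 = α_err ✓ (single-error assumption holds).
Step 4: error magnitude e = S_0/v_5 = S_0·∏_{j≠5}(α_5 − α_j) = 9·8 = 72 ≡ 7 (mod 13).
Step 5: correct position 5: c_5 = r_5 − e = 1 − 7 ≡ 7 (mod 13). Hence c = [10, 4, 12, 8, 7].
  Check: interpolating c through the α_i gives m(x) = 3 + 7·x (degree < 2) with m(α_i) = c_i for every i, so c is indeed a codeword.


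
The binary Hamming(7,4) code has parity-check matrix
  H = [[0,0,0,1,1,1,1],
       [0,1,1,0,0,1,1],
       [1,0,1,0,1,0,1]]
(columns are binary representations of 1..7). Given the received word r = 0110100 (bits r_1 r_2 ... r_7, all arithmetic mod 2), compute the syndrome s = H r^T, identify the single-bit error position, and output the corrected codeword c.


s = (1, 0, 0)^T, error position = 4, corrected codeword c = 0111100

Compute s = H r^T mod 2 one row at a time:
  s_1 = 0 + 1 + 0 + 0 = 1 ≡ 1 (mod 2).
  s_2 = 1 + 1 + 0 + 0 = 2 ≡ 0 (mod 2).
  s_3 = 0 + 1 + 1 + 0 = 2 ≡ 0 (mod 2).
s = (1, 0, 0)^T — this equals column 4 of H (binary 100), so error is at position 4.
Correct: flip bit 4 of r = 0110100 to get c = 0111100.


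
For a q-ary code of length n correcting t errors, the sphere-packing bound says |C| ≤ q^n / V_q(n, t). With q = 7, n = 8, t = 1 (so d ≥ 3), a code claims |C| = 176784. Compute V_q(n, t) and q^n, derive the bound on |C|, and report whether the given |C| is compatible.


V_q(n, t) = 49, q^n = 5764801, Hamming bound = 117649, |C| = 176784 > bound (violated).

Step 1: Compute V_q(n, t) = Σ_{j=0}^1 C(n, j) (q−1)^j.
  j = 0: C(8,0)·(6)^0 = 1·1 = 1.
  j = 1: C(8,1)·(6)^1 = 8·6 = 48.
  V_q(n, t) = 1 + 48 = 49.
Step 2: q^n = 7^8 = 5764801.
Step 3: Hamming bound ⌊q^n / V_q(n,t)⌋ = ⌊5764801/49⌋ = 117649.
Step 4: Compare |C| = 176784 to 117649: violated.
The claimed |C| lies above the Hamming bound, so no 7-ary code of length 8 with d ≥ 3 can have 176784 codewords.


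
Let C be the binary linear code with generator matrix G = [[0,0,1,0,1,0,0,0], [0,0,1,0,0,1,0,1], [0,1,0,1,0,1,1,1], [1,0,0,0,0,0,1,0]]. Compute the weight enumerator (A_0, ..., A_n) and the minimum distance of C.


Weight distribution: A_0 = 1, A_2 = 2, A_3 = 2, A_4 = 5, A_5 = 4, A_7 = 2. Minimum distance d = 2.

Enumerate all 2^4 = 16 messages m ∈ F_2^4.
For each, compute codeword c = mG in F_2^8, then tally its weight.
  m = 0000 → c = 00000000, weight = 0.
  m = 1000 → c = 00101000, weight = 2.
  m = 0100 → c = 00100101, weight = 3.
  m = 1100 → c = 00001101, weight = 3.
  m = 0010 → c = 01010111, weight = 5.
  m = 1010 → c = 01111111, weight = 7.
  m = 0110 → c = 01110010, weight = 4.
  m = 1110 → c = 01011010, weight = 4.
  m = 0001 → c = 10000010, weight = 2.
  m = 1001 → c = 10101010, weight = 4.
  m = 0101 → c = 10100111, weight = 5.
  m = 1101 → c = 10001111, weight = 5.
  m = 0011 → c = 11010101, weight = 5.
  m = 1011 → c = 11111101, weight = 7.
  m = 0111 → c = 11110000, weight = 4.
  m = 1111 → c = 11011000, weight = 4.
Tally weights:
  weight 0: 1 codewords.
  weight 2: 2 codewords.
  weight 3: 2 codewords.
  weight 4: 5 codewords.
  weight 5: 4 codewords.
  weight 7: 2 codewords.
Minimum distance d = smallest w > 0 with A_w > 0 = 2.
Sanity: Σ A_w = 16 = 2^4 = 16 ✓.


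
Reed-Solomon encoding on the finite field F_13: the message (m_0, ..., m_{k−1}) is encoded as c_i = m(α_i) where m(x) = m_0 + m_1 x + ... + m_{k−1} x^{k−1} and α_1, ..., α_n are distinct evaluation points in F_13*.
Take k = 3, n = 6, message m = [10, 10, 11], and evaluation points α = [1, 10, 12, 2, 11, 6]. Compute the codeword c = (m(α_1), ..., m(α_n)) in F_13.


c = [5, 1, 11, 9, 8, 11]

Message polynomial: m(x) = 10 + 10·x + 11·x^2 (mod 13).
For each evaluation point α_i, compute m(α_i) mod 13:
  α_1 = 1: Horner steps 11 → 8 → 5, so m(1) = 5.
  α_2 = 10: Horner steps 11 → 3 → 1, so m(10) = 1.
  α_3 = 12: Horner steps 11 → 12 → 11, so m(12) = 11.
  α_4 = 2: Horner steps 11 → 6 → 9, so m(2) = 9.
  α_5 = 11: Horner steps 11 → 1 → 8, so m(11) = 8.
  α_6 = 6: Horner steps 11 → 11 → 11, so m(6) = 11.
Codeword c = [5, 1, 11, 9, 8, 11] ∈ F_13^6.


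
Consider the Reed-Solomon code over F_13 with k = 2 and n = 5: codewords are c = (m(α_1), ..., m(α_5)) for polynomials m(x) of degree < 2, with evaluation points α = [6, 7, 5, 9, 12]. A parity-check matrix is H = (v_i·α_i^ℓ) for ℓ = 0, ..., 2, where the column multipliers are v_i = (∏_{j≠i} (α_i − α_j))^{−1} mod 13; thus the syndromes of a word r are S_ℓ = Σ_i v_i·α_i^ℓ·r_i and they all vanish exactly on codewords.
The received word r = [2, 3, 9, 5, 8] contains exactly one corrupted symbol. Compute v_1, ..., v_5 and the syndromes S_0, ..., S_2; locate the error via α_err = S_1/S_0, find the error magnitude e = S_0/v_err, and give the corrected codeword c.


S = (2, 10, 11), error at position 3, error magnitude e = 8, c = [2, 3, 1, 5, 8].

Step 1: column multipliers v_i = (∏_{j≠i}(α_i − α_j))^{−1} mod 13.
  i = 1 (α = 6): (6−7)(6−5)(6−9)(6−12) = (−1)·1·(−3)·(−6) = −18 ≡ 8, so v_1 = 8^{−1} = 5 (mod 13).
  i = 2 (α = 7): (7−6)(7−5)(7−9)(7−12) = 1·2·(−2)·(−5) = 20 ≡ 7, so v_2 = 7^{−1} = 2 (mod 13).
  i = 3 (α = 5): (5−6)(5−7)(5−9)(5−12) = (−1)·(−2)·(−4)·(−7) = 56 ≡ 4, so v_3 = 4^{−1} = 10 (mod 13).
  i = 4 (α = 9): (9−6)(9−7)(9−5)(9−12) = 3·2·4·(−3) = −72 ≡ 6, so v_4 = 6^{−1} = 11 (mod 13).
  i = 5 (α = 12): (12−6)(12−7)(12−5)(12−9) = 6·5·7·3 = 630 ≡ 6, so v_5 = 6^{−1} = 11 (mod 13).
  v = [5, 2, 10, 11, 11].
Step 2: syndromes of r = [2, 3, 9, 5, 8] (all sums mod 13).
  S_0 = Σ v_i r_i = 5·2 + 2·3 + 10·9 + 11·5 + 11·8 = 249 ≡ 2.
  S_1 = Σ v_i α_i r_i = 5·6·2 + 2·7·3 + 10·5·9 + 11·9·5 + 11·12·8 = 2103 ≡ 10.
  α_i^2 mod 13 = [10, 10, 12, 3, 1].
  S_2 = Σ v_i α_i^2 r_i = 5·10·2 + 2·10·3 + 10·12·9 + 11·3·5 + 11·1·8 = 1493 ≡ 11.
  S = (2, 10, 11) ≠ 0, so r is not a codeword (an error is present).
Step 3: locate the error. For a single error e at position i, S_ℓ = v_i·e·α_i^ℓ, so α_err = S_1/S_0.
  S_0^{−1} = 2^{−1} = 7 (mod 13), so α_err = 10·7 = 70 ≡ 5 = α_3. Error position i = 3.
  Consistency check: S_2/S_1 = 11·4 = 44 ≡ 5 = α_err ✓ (single-error assumption holds).
Step 4: error magnitude e = S_0/v_3 = S_0·∏_{j≠3}(α_3 − α_j) = 2·4 = 8 ≡ 8 (mod 13).
Step 5: correct position 3: c_3 = r_3 − e = 9 − 8 ≡ 1 (mod 13). Hence c = [2, 3, 1, 5, 8].
  Check: interpolating c through the α_i gives m(x) = 9 + 1·x (degree < 2) with m(α_i) = c_i for every i, so c is indeed a codeword.


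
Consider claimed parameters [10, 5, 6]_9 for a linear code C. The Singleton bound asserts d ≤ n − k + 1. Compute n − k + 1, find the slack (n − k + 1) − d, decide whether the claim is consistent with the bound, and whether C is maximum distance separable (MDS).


Singleton RHS = n − k + 1 = 6, slack = 0, bound satisfied, MDS.

Singleton bound: d ≤ n − k + 1.
Here n = 10, k = 5, so n − k + 1 = 6.
Given d = 6, check d ≤ 6: YES.
Slack = (n − k + 1) − d = 0.
The code is MDS (slack = 0).
Description: the claimed parameters are [10, 5, 6]_9; such a code would be MDS (meets Singleton bound).


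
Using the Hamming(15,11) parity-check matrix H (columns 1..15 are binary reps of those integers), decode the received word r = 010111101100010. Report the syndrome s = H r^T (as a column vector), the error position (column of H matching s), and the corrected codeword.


s = (1, 1, 1, 1)^T, error position = 15, corrected codeword c = 010111101100011

Compute s = H r^T mod 2 one row at a time:
  s_1 = 0 + 1 + 1 + 0 + 0 + 0 + 1 + 0 = 3 ≡ 1 (mod 2).
  s_2 = 1 + 1 + 1 + 1 + 0 + 0 + 1 + 0 = 5 ≡ 1 (mod 2).
  s_3 = 1 + 0 + 1 + 1 + 1 + 0 + 1 + 0 = 5 ≡ 1 (mod 2).
  s_4 = 0 + 0 + 1 + 1 + 1 + 0 + 0 + 0 = 3 ≡ 1 (mod 2).
s = (1, 1, 1, 1)^T — this equals column 15 of H (binary 1111), so error is at position 15.
Correct: flip bit 15 of r = 010111101100010 to get c = 010111101100011.


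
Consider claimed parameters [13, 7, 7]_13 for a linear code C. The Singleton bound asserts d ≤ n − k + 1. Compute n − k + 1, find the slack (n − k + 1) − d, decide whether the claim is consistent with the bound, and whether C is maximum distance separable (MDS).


Singleton RHS = n − k + 1 = 7, slack = 0, bound satisfied, MDS.

Singleton bound: d ≤ n − k + 1.
Here n = 13, k = 7, so n − k + 1 = 7.
Given d = 7, check d ≤ 7: YES.
Slack = (n − k + 1) − d = 0.
The code is MDS (slack = 0).
Description: the claimed parameters are [13, 7, 7]_13; such a code would be MDS (meets Singleton bound).


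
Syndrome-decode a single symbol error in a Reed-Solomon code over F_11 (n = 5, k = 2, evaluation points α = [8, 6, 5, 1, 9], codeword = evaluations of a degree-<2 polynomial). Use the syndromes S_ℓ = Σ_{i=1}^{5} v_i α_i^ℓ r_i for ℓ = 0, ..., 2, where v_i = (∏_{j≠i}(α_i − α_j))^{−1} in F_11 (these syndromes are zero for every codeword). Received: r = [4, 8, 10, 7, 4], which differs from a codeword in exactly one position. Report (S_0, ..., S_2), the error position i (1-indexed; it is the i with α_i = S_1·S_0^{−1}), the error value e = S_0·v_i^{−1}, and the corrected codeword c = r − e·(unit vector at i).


S = (3, 5, 1), error at position 5, error magnitude e = 2, c = [4, 8, 10, 7, 2].

Step 1: column multipliers v_i = (∏_{j≠i}(α_i − α_j))^{−1} mod 11.
  i = 1 (α = 8): (8−6)(8−5)(8−1)(8−9) = 2·3·7·(−1) = −42 ≡ 2, so v_1 = 2^{−1} = 6 (mod 11).
  i = 2 (α = 6): (6−8)(6−5)(6−1)(6−9) = (−2)·1·5·(−3) = 30 ≡ 8, so v_2 = 8^{−1} = 7 (mod 11).
  i = 3 (α = 5): (5−8)(5−6)(5−1)(5−9) = (−3)·(−1)·4·(−4) = −48 ≡ 7, so v_3 = 7^{−1} = 8 (mod 11).
  i = 4 (α = 1): (1−8)(1−6)(1−5)(1−9) = (−7)·(−5)·(−4)·(−8) = 1120 ≡ 9, so v_4 = 9^{−1} = 5 (mod 11).
  i = 5 (α = 9): (9−8)(9−6)(9−5)(9−1) = 1·3·4·8 = 96 ≡ 8, so v_5 = 8^{−1} = 7 (mod 11).
  v = [6, 7, 8, 5, 7].
Step 2: syndromes of r = [4, 8, 10, 7, 4] (all sums mod 11).
  S_0 = Σ v_i r_i = 6·4 + 7·8 + 8·10 + 5·7 + 7·4 = 223 ≡ 3.
  S_1 = Σ v_i α_i r_i = 6·8·4 + 7·6·8 + 8·5·10 + 5·1·7 + 7·9·4 = 1215 ≡ 5.
  α_i^2 mod 11 = [9, 3, 3, 1, 4].
  S_2 = Σ v_i α_i^2 r_i = 6·9·4 + 7·3·8 + 8·3·10 + 5·1·7 + 7·4·4 = 771 ≡ 1.
  S = (3, 5, 1) ≠ 0, so r is not a codeword (an error is present).
Step 3: locate the error. For a single error e at position i, S_ℓ = v_i·e·α_i^ℓ, so α_err = S_1/S_0.
  S_0^{−1} = 3^{−1} = 4 (mod 11), so α_err = 5·4 = 20 ≡ 9 = α_5. Error position i = 5.
  Consistency check: S_2/S_1 = 1·9 = 9 ≡ 9 = α_err ✓ (single-error assumption holds).
Step 4: error magnitude e = S_0/v_5 = S_0·∏_{j≠5}(α_5 − α_j) = 3·8 = 24 ≡ 2 (mod 11).
Step 5: correct position 5: c_5 = r_5 − e = 4 − 2 ≡ 2 (mod 11). Hence c = [4, 8, 10, 7, 2].
  Check: interpolating c through the α_i gives m(x) = 9 + 9·x (degree < 2) with m(α_i) = c_i for every i, so c is indeed a codeword.


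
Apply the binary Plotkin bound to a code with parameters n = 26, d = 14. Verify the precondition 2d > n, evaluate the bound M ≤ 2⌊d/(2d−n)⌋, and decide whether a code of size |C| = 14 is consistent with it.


Plotkin bound M ≤ 14; given |C| = 14 ≤ bound (satisfied).

Check applicability: 2d = 28, n = 26.
2d − n = 2 > 0, so Plotkin applies.
Compute d/(2d−n) = 14/2 ≈ 7.0000.
⌊d/(2d−n)⌋ = 7.
Plotkin bound: M ≤ 2·7 = 14.
Given |C| = 14, check: satisfied.
This |C| is at the Plotkin bound.


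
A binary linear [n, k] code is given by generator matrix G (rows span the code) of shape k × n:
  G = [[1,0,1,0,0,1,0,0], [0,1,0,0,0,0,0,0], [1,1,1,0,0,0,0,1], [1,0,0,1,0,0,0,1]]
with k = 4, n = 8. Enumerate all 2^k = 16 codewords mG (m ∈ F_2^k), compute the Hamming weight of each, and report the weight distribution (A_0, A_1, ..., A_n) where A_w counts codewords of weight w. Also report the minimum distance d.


Weight distribution: A_0 = 1, A_1 = 1, A_2 = 2, A_3 = 6, A_4 = 5, A_5 = 1. Minimum distance d = 1.

Enumerate all 2^4 = 16 messages m ∈ F_2^4.
For each, compute codeword c = mG in F_2^8, then tally its weight.
  m = 0000 → c = 00000000, weight = 0.
  m = 1000 → c = 10100100, weight = 3.
  m = 0100 → c = 01000000, weight = 1.
  m = 1100 → c = 11100100, weight = 4.
  m = 0010 → c = 11100001, weight = 4.
  m = 1010 → c = 01000101, weight = 3.
  m = 0110 → c = 10100001, weight = 3.
  m = 1110 → c = 00000101, weight = 2.
  m = 0001 → c = 10010001, weight = 3.
  m = 1001 → c = 00110101, weight = 4.
  m = 0101 → c = 11010001, weight = 4.
  m = 1101 → c = 01110101, weight = 5.
  m = 0011 → c = 01110000, weight = 3.
  m = 1011 → c = 11010100, weight = 4.
  m = 0111 → c = 00110000, weight = 2.
  m = 1111 → c = 10010100, weight = 3.
Tally weights:
  weight 0: 1 codewords.
  weight 1: 1 codewords.
  weight 2: 2 codewords.
  weight 3: 6 codewords.
  weight 4: 5 codewords.
  weight 5: 1 codewords.
Minimum distance d = smallest w > 0 with A_w > 0 = 1.
Sanity: Σ A_w = 16 = 2^4 = 16 ✓.


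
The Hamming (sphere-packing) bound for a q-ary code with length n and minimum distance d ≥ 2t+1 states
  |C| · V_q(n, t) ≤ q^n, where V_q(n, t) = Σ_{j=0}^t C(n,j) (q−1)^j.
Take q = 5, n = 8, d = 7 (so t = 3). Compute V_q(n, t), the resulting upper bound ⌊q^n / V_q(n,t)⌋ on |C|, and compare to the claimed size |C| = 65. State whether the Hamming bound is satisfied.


V_q(n, t) = 4065, q^n = 390625, Hamming bound = 96, |C| = 65 ≤ bound (satisfied).

Step 1: Compute V_q(n, t) = Σ_{j=0}^3 C(n, j) (q−1)^j.
  j = 0: C(8,0)·(4)^0 = 1·1 = 1.
  j = 1: C(8,1)·(4)^1 = 8·4 = 32.
  j = 2: C(8,2)·(4)^2 = 28·16 = 448.
  j = 3: C(8,3)·(4)^3 = 56·64 = 3584.
  V_q(n, t) = 1 + 32 + 448 + 3584 = 4065.
Step 2: q^n = 5^8 = 390625.
Step 3: Hamming bound ⌊q^n / V_q(n,t)⌋ = ⌊390625/4065⌋ = 96.
Step 4: Compare |C| = 65 to 96: satisfied.
The claimed |C| lies below the Hamming bound.


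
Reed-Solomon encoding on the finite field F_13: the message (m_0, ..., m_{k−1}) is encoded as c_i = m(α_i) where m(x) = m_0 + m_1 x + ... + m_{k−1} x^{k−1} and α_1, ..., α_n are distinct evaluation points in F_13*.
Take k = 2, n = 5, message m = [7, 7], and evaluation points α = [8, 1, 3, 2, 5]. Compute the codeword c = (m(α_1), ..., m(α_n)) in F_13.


c = [11, 1, 2, 8, 3]

Message polynomial: m(x) = 7 + 7·x (mod 13).
For each evaluation point α_i, compute m(α_i) mod 13:
  α_1 = 8: Horner steps 7 → 11, so m(8) = 11.
  α_2 = 1: Horner steps 7 → 1, so m(1) = 1.
  α_3 = 3: Horner steps 7 → 2, so m(3) = 2.
  α_4 = 2: Horner steps 7 → 8, so m(2) = 8.
  α_5 = 5: Horner steps 7 → 3, so m(5) = 3.
Codeword c = [11, 1, 2, 8, 3] ∈ F_13^5.


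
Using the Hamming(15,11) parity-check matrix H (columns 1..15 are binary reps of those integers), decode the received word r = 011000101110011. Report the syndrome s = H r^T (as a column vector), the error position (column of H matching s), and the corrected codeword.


s = (1, 1, 1, 1)^T, error position = 15, corrected codeword c = 011000101110010

Compute s = H r^T mod 2 one row at a time:
  s_1 = 0 + 1 + 1 + 1 + 0 + 0 + 1 + 1 = 5 ≡ 1 (mod 2).
  s_2 = 0 + 0 + 0 + 1 + 0 + 0 + 1 + 1 = 3 ≡ 1 (mod 2).
  s_3 = 1 + 1 + 0 + 1 + 1 + 1 + 1 + 1 = 7 ≡ 1 (mod 2).
  s_4 = 0 + 1 + 0 + 1 + 1 + 1 + 0 + 1 = 5 ≡ 1 (mod 2).
s = (1, 1, 1, 1)^T — this equals column 15 of H (binary 1111), so error is at position 15.
Correct: flip bit 15 of r = 011000101110011 to get c = 011000101110010.


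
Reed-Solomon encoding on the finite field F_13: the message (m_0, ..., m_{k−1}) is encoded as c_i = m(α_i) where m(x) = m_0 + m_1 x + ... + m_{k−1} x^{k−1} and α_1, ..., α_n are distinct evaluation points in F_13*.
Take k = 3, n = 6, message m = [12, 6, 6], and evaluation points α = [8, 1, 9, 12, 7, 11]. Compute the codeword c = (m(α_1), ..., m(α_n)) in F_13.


c = [2, 11, 6, 12, 10, 11]

Message polynomial: m(x) = 12 + 6·x + 6·x^2 (mod 13).
For each evaluation point α_i, compute m(α_i) mod 13:
  α_1 = 8: Horner steps 6 → 2 → 2, so m(8) = 2.
  α_2 = 1: Horner steps 6 → 12 → 11, so m(1) = 11.
  α_3 = 9: Horner steps 6 → 8 → 6, so m(9) = 6.
  α_4 = 12: Horner steps 6 → 0 → 12, so m(12) = 12.
  α_5 = 7: Horner steps 6 → 9 → 10, so m(7) = 10.
  α_6 = 11: Horner steps 6 → 7 → 11, so m(11) = 11.
Codeword c = [2, 11, 6, 12, 10, 11] ∈ F_13^6.


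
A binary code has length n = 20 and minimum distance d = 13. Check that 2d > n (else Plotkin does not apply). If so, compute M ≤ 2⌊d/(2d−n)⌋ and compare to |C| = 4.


Plotkin bound M ≤ 4; given |C| = 4 ≤ bound (satisfied).

Check applicability: 2d = 26, n = 20.
2d − n = 6 > 0, so Plotkin applies.
Compute d/(2d−n) = 13/6 ≈ 2.1667.
⌊d/(2d−n)⌋ = 2.
Plotkin bound: M ≤ 2·2 = 4.
Given |C| = 4, check: satisfied.
This |C| is at the Plotkin bound.


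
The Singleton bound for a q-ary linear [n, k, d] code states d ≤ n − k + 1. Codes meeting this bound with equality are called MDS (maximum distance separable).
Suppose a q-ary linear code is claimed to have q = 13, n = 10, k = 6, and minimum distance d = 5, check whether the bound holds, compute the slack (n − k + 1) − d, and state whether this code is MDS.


Singleton RHS = n − k + 1 = 5, slack = 0, bound satisfied, MDS.

Singleton bound: d ≤ n − k + 1.
Here n = 10, k = 6, so n − k + 1 = 5.
Given d = 5, check d ≤ 5: YES.
Slack = (n − k + 1) − d = 0.
The code is MDS (slack = 0).
Description: the claimed parameters are [10, 6, 5]_13; such a code would be MDS (meets Singleton bound).


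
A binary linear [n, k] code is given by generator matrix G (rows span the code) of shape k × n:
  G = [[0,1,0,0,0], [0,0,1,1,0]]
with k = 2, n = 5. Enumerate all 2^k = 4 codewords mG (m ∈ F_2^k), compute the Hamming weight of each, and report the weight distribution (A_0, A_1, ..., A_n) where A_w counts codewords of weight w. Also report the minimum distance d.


Weight distribution: A_0 = 1, A_1 = 1, A_2 = 1, A_3 = 1. Minimum distance d = 1.

Enumerate all 2^2 = 4 messages m ∈ F_2^2.
For each, compute codeword c = mG in F_2^5, then tally its weight.
  m = 00 → c = 00000, weight = 0.
  m = 10 → c = 01000, weight = 1.
  m = 01 → c = 00110, weight = 2.
  m = 11 → c = 01110, weight = 3.
Tally weights:
  weight 0: 1 codewords.
  weight 1: 1 codewords.
  weight 2: 1 codewords.
  weight 3: 1 codewords.
Minimum distance d = smallest w > 0 with A_w > 0 = 1.
Sanity: Σ A_w = 4 = 2^2 = 4 ✓.


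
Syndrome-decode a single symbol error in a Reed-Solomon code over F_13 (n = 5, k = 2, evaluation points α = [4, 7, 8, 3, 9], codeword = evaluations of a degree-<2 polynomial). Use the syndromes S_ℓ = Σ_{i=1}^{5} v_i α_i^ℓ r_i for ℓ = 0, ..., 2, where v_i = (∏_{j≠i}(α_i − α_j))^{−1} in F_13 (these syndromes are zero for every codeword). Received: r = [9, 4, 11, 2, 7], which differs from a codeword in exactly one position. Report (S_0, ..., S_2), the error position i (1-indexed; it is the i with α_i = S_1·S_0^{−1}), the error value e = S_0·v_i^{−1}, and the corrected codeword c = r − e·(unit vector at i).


S = (10, 12, 4), error at position 5, error magnitude e = 2, c = [9, 4, 11, 2, 5].

Step 1: column multipliers v_i = (∏_{j≠i}(α_i − α_j))^{−1} mod 13.
  i = 1 (α = 4): (4−7)(4−8)(4−3)(4−9) = (−3)·(−4)·1·(−5) = −60 ≡ 5, so v_1 = 5^{−1} = 8 (mod 13).
  i = 2 (α = 7): (7−4)(7−8)(7−3)(7−9) = 3·(−1)·4·(−2) = 24 ≡ 11, so v_2 = 11^{−1} = 6 (mod 13).
  i = 3 (α = 8): (8−4)(8−7)(8−3)(8−9) = 4·1·5·(−1) = −20 ≡ 6, so v_3 = 6^{−1} = 11 (mod 13).
  i = 4 (α = 3): (3−4)(3−7)(3−8)(3−9) = (−1)·(−4)·(−5)·(−6) = 120 ≡ 3, so v_4 = 3^{−1} = 9 (mod 13).
  i = 5 (α = 9): (9−4)(9−7)(9−8)(9−3) = 5·2·1·6 = 60 ≡ 8, so v_5 = 8^{−1} = 5 (mod 13).
  v = [8, 6, 11, 9, 5].
Step 2: syndromes of r = [9, 4, 11, 2, 7] (all sums mod 13).
  S_0 = Σ v_i r_i = 8·9 + 6·4 + 11·11 + 9·2 + 5·7 = 270 ≡ 10.
  S_1 = Σ v_i α_i r_i = 8·4·9 + 6·7·4 + 11·8·11 + 9·3·2 + 5·9·7 = 1793 ≡ 12.
  α_i^2 mod 13 = [3, 10, 12, 9, 3].
  S_2 = Σ v_i α_i^2 r_i = 8·3·9 + 6·10·4 + 11·12·11 + 9·9·2 + 5·3·7 = 2175 ≡ 4.
  S = (10, 12, 4) ≠ 0, so r is not a codeword (an error is present).
Step 3: locate the error. For a single error e at position i, S_ℓ = v_i·e·α_i^ℓ, so α_err = S_1/S_0.
  S_0^{−1} = 10^{−1} = 4 (mod 13), so α_err = 12·4 = 48 ≡ 9 = α_5. Error position i = 5.
  Consistency check: S_2/S_1 = 4·12 = 48 ≡ 9 = α_err ✓ (single-error assumption holds).
Step 4: error magnitude e = S_0/v_5 = S_0·∏_{j≠5}(α_5 − α_j) = 10·8 = 80 ≡ 2 (mod 13).
Step 5: correct position 5: c_5 = r_5 − e = 7 − 2 ≡ 5 (mod 13). Hence c = [9, 4, 11, 2, 5].
  Check: interpolating c through the α_i gives m(x) = 7 + 7·x (degree < 2) with m(α_i) = c_i for every i, so c is indeed a codeword.


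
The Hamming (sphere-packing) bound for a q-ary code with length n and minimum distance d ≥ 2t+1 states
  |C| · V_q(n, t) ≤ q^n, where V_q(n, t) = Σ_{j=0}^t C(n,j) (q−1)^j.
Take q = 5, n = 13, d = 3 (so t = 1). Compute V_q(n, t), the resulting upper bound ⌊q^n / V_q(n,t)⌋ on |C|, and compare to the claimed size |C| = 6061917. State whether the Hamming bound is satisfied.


V_q(n, t) = 53, q^n = 1220703125, Hamming bound = 23032134, |C| = 6061917 ≤ bound (satisfied).

Step 1: Compute V_q(n, t) = Σ_{j=0}^1 C(n, j) (q−1)^j.
  j = 0: C(13,0)·(4)^0 = 1·1 = 1.
  j = 1: C(13,1)·(4)^1 = 13·4 = 52.
  V_q(n, t) = 1 + 52 = 53.
Step 2: q^n = 5^13 = 1220703125.
Step 3: Hamming bound ⌊q^n / V_q(n,t)⌋ = ⌊1220703125/53⌋ = 23032134.
Step 4: Compare |C| = 6061917 to 23032134: satisfied.
The claimed |C| lies below the Hamming bound.


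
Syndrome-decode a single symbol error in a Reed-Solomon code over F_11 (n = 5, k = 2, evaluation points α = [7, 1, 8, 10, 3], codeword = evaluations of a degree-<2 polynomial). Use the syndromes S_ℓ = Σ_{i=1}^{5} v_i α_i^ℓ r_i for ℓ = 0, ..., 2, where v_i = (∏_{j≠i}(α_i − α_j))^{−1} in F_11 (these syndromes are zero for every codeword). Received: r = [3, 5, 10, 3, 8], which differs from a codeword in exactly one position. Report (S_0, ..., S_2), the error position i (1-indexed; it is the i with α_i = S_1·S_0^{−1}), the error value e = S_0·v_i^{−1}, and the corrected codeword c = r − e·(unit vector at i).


S = (3, 8, 3), error at position 4, error magnitude e = 1, c = [3, 5, 10, 2, 8].

Step 1: column multipliers v_i = (∏_{j≠i}(α_i − α_j))^{−1} mod 11.
  i = 1 (α = 7): (7−1)(7−8)(7−10)(7−3) = 6·(−1)·(−3)·4 = 72 ≡ 6, so v_1 = 6^{−1} = 2 (mod 11).
  i = 2 (α = 1): (1−7)(1−8)(1−10)(1−3) = (−6)·(−7)·(−9)·(−2) = 756 ≡ 8, so v_2 = 8^{−1} = 7 (mod 11).
  i = 3 (α = 8): (8−7)(8−1)(8−10)(8−3) = 1·7·(−2)·5 = −70 ≡ 7, so v_3 = 7^{−1} = 8 (mod 11).
  i = 4 (α = 10): (10−7)(10−1)(10−8)(10−3) = 3·9·2·7 = 378 ≡ 4, so v_4 = 4^{−1} = 3 (mod 11).
  i = 5 (α = 3): (3−7)(3−1)(3−8)(3−10) = (−4)·2·(−5)·(−7) = −280 ≡ 6, so v_5 = 6^{−1} = 2 (mod 11).
  v = [2, 7, 8, 3, 2].
Step 2: syndromes of r = [3, 5, 10, 3, 8] (all sums mod 11).
  S_0 = Σ v_i r_i = 2·3 + 7·5 + 8·10 + 3·3 + 2·8 = 146 ≡ 3.
  S_1 = Σ v_i α_i r_i = 2·7·3 + 7·1·5 + 8·8·10 + 3·10·3 + 2·3·8 = 855 ≡ 8.
  α_i^2 mod 11 = [5, 1, 9, 1, 9].
  S_2 = Σ v_i α_i^2 r_i = 2·5·3 + 7·1·5 + 8·9·10 + 3·1·3 + 2·9·8 = 938 ≡ 3.
  S = (3, 8, 3) ≠ 0, so r is not a codeword (an error is present).
Step 3: locate the error. For a single error e at position i, S_ℓ = v_i·e·α_i^ℓ, so α_err = S_1/S_0.
  S_0^{−1} = 3^{−1} = 4 (mod 11), so α_err = 8·4 = 32 ≡ 10 = α_4. Error position i = 4.
  Consistency check: S_2/S_1 = 3·7 = 21 ≡ 10 = α_err ✓ (single-error assumption holds).
Step 4: error magnitude e = S_0/v_4 = S_0·∏_{j≠4}(α_4 − α_j) = 3·4 = 12 ≡ 1 (mod 11).
Step 5: correct position 4: c_4 = r_4 − e = 3 − 1 ≡ 2 (mod 11). Hence c = [3, 5, 10, 2, 8].
  Check: interpolating c through the α_i gives m(x) = 9 + 7·x (degree < 2) with m(α_i) = c_i for every i, so c is indeed a codeword.


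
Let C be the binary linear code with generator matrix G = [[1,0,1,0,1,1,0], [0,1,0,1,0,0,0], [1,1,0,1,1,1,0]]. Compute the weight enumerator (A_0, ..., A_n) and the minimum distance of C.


Weight distribution: A_0 = 1, A_1 = 1, A_2 = 1, A_3 = 2, A_4 = 1, A_5 = 1, A_6 = 1. Minimum distance d = 1.

Enumerate all 2^3 = 8 messages m ∈ F_2^3.
For each, compute codeword c = mG in F_2^7, then tally its weight.
  m = 000 → c = 0000000, weight = 0.
  m = 100 → c = 1010110, weight = 4.
  m = 010 → c = 0101000, weight = 2.
  m = 110 → c = 1111110, weight = 6.
  m = 001 → c = 1101110, weight = 5.
  m = 101 → c = 0111000, weight = 3.
  m = 011 → c = 1000110, weight = 3.
  m = 111 → c = 0010000, weight = 1.
Tally weights:
  weight 0: 1 codewords.
  weight 1: 1 codewords.
  weight 2: 1 codewords.
  weight 3: 2 codewords.
  weight 4: 1 codewords.
  weight 5: 1 codewords.
  weight 6: 1 codewords.
Minimum distance d = smallest w > 0 with A_w > 0 = 1.
Sanity: Σ A_w = 8 = 2^3 = 8 ✓.


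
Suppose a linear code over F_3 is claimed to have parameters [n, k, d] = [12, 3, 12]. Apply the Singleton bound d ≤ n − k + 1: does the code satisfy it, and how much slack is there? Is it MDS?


Singleton RHS = n − k + 1 = 10, slack = -2, bound violated (no such code; not MDS).

Singleton bound: d ≤ n − k + 1.
Here n = 12, k = 3, so n − k + 1 = 10.
Given d = 12, check d ≤ 10: NO.
Slack = (n − k + 1) − d = -2.
The slack is negative: d = 12 exceeds n − k + 1 = 10 by 2, so the Singleton bound is violated and no linear [12, 3, 12]_3 code can exist. In particular it is not MDS (MDS requires d = n − k + 1 exactly).
Description: the claimed parameters are [12, 3, 12]_3; such a code would be impossible (violates the Singleton bound).


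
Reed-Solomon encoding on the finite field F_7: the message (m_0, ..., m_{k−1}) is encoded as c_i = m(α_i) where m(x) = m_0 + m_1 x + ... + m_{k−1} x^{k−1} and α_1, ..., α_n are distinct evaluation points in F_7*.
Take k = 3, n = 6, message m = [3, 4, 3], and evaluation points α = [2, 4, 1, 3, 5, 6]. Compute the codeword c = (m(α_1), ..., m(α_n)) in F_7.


c = [2, 4, 3, 0, 0, 2]

Message polynomial: m(x) = 3 + 4·x + 3·x^2 (mod 7).
For each evaluation point α_i, compute m(α_i) mod 7:
  α_1 = 2: Horner steps 3 → 3 → 2, so m(2) = 2.
  α_2 = 4: Horner steps 3 → 2 → 4, so m(4) = 4.
  α_3 = 1: Horner steps 3 → 0 → 3, so m(1) = 3.
  α_4 = 3: Horner steps 3 → 6 → 0, so m(3) = 0.
  α_5 = 5: Horner steps 3 → 5 → 0, so m(5) = 0.
  α_6 = 6: Horner steps 3 → 1 → 2, so m(6) = 2.
Codeword c = [2, 4, 3, 0, 0, 2] ∈ F_7^6.


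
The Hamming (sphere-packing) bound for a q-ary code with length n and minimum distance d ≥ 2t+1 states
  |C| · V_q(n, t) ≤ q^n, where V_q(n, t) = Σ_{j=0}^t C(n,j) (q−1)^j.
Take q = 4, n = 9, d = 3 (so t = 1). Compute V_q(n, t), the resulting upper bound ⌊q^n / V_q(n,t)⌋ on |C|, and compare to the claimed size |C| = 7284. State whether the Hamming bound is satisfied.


V_q(n, t) = 28, q^n = 262144, Hamming bound = 9362, |C| = 7284 ≤ bound (satisfied).

Step 1: Compute V_q(n, t) = Σ_{j=0}^1 C(n, j) (q−1)^j.
  j = 0: C(9,0)·(3)^0 = 1·1 = 1.
  j = 1: C(9,1)·(3)^1 = 9·3 = 27.
  V_q(n, t) = 1 + 27 = 28.
Step 2: q^n = 4^9 = 262144.
Step 3: Hamming bound ⌊q^n / V_q(n,t)⌋ = ⌊262144/28⌋ = 9362.
Step 4: Compare |C| = 7284 to 9362: satisfied.
The claimed |C| lies below the Hamming bound.


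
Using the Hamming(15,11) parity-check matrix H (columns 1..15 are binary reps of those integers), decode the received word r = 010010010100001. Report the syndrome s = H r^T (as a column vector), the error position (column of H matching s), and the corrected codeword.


s = (1, 0, 1, 0)^T, error position = 10, corrected codeword c = 010010010000001

Compute s = H r^T mod 2 one row at a time:
  s_1 = 1 + 0 + 1 + 0 + 0 + 0 + 0 + 1 = 3 ≡ 1 (mod 2).
  s_2 = 0 + 1 + 0 + 0 + 0 + 0 + 0 + 1 = 2 ≡ 0 (mod 2).
  s_3 = 1 + 0 + 0 + 0 + 1 + 0 + 0 + 1 = 3 ≡ 1 (mod 2).
  s_4 = 0 + 0 + 1 + 0 + 0 + 0 + 0 + 1 = 2 ≡ 0 (mod 2).
s = (1, 0, 1, 0)^T — this equals column 10 of H (binary 1010), so error is at position 10.
Correct: flip bit 10 of r = 010010010100001 to get c = 010010010000001.


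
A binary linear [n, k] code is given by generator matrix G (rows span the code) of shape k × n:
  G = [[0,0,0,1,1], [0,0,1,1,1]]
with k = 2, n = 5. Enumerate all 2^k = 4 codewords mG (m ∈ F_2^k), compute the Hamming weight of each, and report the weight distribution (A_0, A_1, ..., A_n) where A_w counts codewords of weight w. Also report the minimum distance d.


Weight distribution: A_0 = 1, A_1 = 1, A_2 = 1, A_3 = 1. Minimum distance d = 1.

Enumerate all 2^2 = 4 messages m ∈ F_2^2.
For each, compute codeword c = mG in F_2^5, then tally its weight.
  m = 00 → c = 00000, weight = 0.
  m = 10 → c = 00011, weight = 2.
  m = 01 → c = 00111, weight = 3.
  m = 11 → c = 00100, weight = 1.
Tally weights:
  weight 0: 1 codewords.
  weight 1: 1 codewords.
  weight 2: 1 codewords.
  weight 3: 1 codewords.
Minimum distance d = smallest w > 0 with A_w > 0 = 1.
Sanity: Σ A_w = 4 = 2^2 = 4 ✓.


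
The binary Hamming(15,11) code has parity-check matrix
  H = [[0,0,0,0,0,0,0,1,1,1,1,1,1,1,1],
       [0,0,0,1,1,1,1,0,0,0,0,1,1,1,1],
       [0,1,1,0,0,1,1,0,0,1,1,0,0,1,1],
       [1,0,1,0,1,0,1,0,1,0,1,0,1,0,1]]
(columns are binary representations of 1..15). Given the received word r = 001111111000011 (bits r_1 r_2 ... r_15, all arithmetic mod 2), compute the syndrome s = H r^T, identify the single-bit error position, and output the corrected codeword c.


s = (0, 0, 1, 1)^T, error position = 3, corrected codeword c = 000111111000011

Compute s = H r^T mod 2 one row at a time:
  s_1 = 1 + 1 + 0 + 0 + 0 + 0 + 1 + 1 = 4 ≡ 0 (mod 2).
  s_2 = 1 + 1 + 1 + 1 + 0 + 0 + 1 + 1 = 6 ≡ 0 (mod 2).
  s_3 = 0 + 1 + 1 + 1 + 0 + 0 + 1 + 1 = 5 ≡ 1 (mod 2).
  s_4 = 0 + 1 + 1 + 1 + 1 + 0 + 0 + 1 = 5 ≡ 1 (mod 2).
s = (0, 0, 1, 1)^T — this equals column 3 of H (binary 0011), so error is at position 3.
Correct: flip bit 3 of r = 001111111000011 to get c = 000111111000011.


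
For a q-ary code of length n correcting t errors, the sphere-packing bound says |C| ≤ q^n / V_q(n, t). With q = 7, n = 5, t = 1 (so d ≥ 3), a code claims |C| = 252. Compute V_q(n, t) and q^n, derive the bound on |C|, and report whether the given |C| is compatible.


V_q(n, t) = 31, q^n = 16807, Hamming bound = 542, |C| = 252 ≤ bound (satisfied).

Step 1: Compute V_q(n, t) = Σ_{j=0}^1 C(n, j) (q−1)^j.
  j = 0: C(5,0)·(6)^0 = 1·1 = 1.
  j = 1: C(5,1)·(6)^1 = 5·6 = 30.
  V_q(n, t) = 1 + 30 = 31.
Step 2: q^n = 7^5 = 16807.
Step 3: Hamming bound ⌊q^n / V_q(n,t)⌋ = ⌊16807/31⌋ = 542.
Step 4: Compare |C| = 252 to 542: satisfied.
The claimed |C| lies below the Hamming bound.


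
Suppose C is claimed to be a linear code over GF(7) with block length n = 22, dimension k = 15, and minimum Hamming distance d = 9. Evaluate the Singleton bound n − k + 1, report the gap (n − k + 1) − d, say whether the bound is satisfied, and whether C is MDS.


Singleton RHS = n − k + 1 = 8, slack = -1, bound violated (no such code; not MDS).

Singleton bound: d ≤ n − k + 1.
Here n = 22, k = 15, so n − k + 1 = 8.
Given d = 9, check d ≤ 8: NO.
Slack = (n − k + 1) − d = -1.
The slack is negative: d = 9 exceeds n − k + 1 = 8 by 1, so the Singleton bound is violated and no linear [22, 15, 9]_7 code can exist. In particular it is not MDS (MDS requires d = n − k + 1 exactly).
Description: the claimed parameters are [22, 15, 9]_7; such a code would be impossible (violates the Singleton bound).


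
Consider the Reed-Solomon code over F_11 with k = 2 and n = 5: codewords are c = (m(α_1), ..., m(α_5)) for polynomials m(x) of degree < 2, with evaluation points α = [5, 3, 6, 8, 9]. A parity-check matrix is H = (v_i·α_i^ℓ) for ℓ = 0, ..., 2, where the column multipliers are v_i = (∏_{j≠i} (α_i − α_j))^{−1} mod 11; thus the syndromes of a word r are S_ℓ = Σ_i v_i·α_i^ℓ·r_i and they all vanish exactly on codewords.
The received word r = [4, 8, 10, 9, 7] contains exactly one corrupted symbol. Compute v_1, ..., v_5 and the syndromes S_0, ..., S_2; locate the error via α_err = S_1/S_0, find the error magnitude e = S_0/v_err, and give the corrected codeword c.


S = (9, 10, 5), error at position 3, error magnitude e = 8, c = [4, 8, 2, 9, 7].

Step 1: column multipliers v_i = (∏_{j≠i}(α_i − α_j))^{−1} mod 11.
  i = 1 (α = 5): (5−3)(5−6)(5−8)(5−9) = 2·(−1)·(−3)·(−4) = −24 ≡ 9, so v_1 = 9^{−1} = 5 (mod 11).
  i = 2 (α = 3): (3−5)(3−6)(3−8)(3−9) = (−2)·(−3)·(−5)·(−6) = 180 ≡ 4, so v_2 = 4^{−1} = 3 (mod 11).
  i = 3 (α = 6): (6−5)(6−3)(6−8)(6−9) = 1·3·(−2)·(−3) = 18 ≡ 7, so v_3 = 7^{−1} = 8 (mod 11).
  i = 4 (α = 8): (8−5)(8−3)(8−6)(8−9) = 3·5·2·(−1) = −30 ≡ 3, so v_4 = 3^{−1} = 4 (mod 11).
  i = 5 (α = 9): (9−5)(9−3)(9−6)(9−8) = 4·6·3·1 = 72 ≡ 6, so v_5 = 6^{−1} = 2 (mod 11).
  v = [5, 3, 8, 4, 2].
Step 2: syndromes of r = [4, 8, 10, 9, 7] (all sums mod 11).
  S_0 = Σ v_i r_i = 5·4 + 3·8 + 8·10 + 4·9 + 2·7 = 174 ≡ 9.
  S_1 = Σ v_i α_i r_i = 5·5·4 + 3·3·8 + 8·6·10 + 4·8·9 + 2·9·7 = 1066 ≡ 10.
  α_i^2 mod 11 = [3, 9, 3, 9, 4].
  S_2 = Σ v_i α_i^2 r_i = 5·3·4 + 3·9·8 + 8·3·10 + 4·9·9 + 2·4·7 = 896 ≡ 5.
  S = (9, 10, 5) ≠ 0, so r is not a codeword (an error is present).
Step 3: locate the error. For a single error e at position i, S_ℓ = v_i·e·α_i^ℓ, so α_err = S_1/S_0.
  S_0^{−1} = 9^{−1} = 5 (mod 11), so α_err = 10·5 = 50 ≡ 6 = α_3. Error position i = 3.
  Consistency check: S_2/S_1 = 5·10 = 50 ≡ 6 = α_err ✓ (single-error assumption holds).
Step 4: error magnitude e = S_0/v_3 = S_0·∏_{j≠3}(α_3 − α_j) = 9·7 = 63 ≡ 8 (mod 11).
Step 5: correct position 3: c_3 = r_3 − e = 10 − 8 ≡ 2 (mod 11). Hence c = [4, 8, 2, 9, 7].
  Check: interpolating c through the α_i gives m(x) = 3 + 9·x (degree < 2) with m(α_i) = c_i for every i, so c is indeed a codeword.


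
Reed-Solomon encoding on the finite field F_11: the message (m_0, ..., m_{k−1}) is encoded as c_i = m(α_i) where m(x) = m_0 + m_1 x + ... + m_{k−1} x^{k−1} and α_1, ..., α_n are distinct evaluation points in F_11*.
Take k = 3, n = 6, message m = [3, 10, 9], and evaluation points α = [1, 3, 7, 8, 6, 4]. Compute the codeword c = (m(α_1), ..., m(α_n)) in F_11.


c = [0, 4, 8, 10, 2, 0]

Message polynomial: m(x) = 3 + 10·x + 9·x^2 (mod 11).
For each evaluation point α_i, compute m(α_i) mod 11:
  α_1 = 1: Horner steps 9 → 8 → 0, so m(1) = 0.
  α_2 = 3: Horner steps 9 → 4 → 4, so m(3) = 4.
  α_3 = 7: Horner steps 9 → 7 → 8, so m(7) = 8.
  α_4 = 8: Horner steps 9 → 5 → 10, so m(8) = 10.
  α_5 = 6: Horner steps 9 → 9 → 2, so m(6) = 2.
  α_6 = 4: Horner steps 9 → 2 → 0, so m(4) = 0.
Codeword c = [0, 4, 8, 10, 2, 0] ∈ F_11^6.
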